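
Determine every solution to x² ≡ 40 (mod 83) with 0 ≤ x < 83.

17, 66

Since 83 ≡ 3 (mod 4), a square root of 40 is 40^((83+1)/4) = 40^21 mod 83.
Repeated squaring: 40^2≡23, 40^4≡31, 40^8≡48, 40^16≡63 (mod 83).
40^21 = 40^(16+4+1) ≡ 17 (mod 83).
Check: 17² = 289 ≡ 40 (mod 83). The two roots are 17 and 66.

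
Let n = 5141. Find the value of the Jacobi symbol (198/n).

Pull out 2: since 5141 ≡ 5 (mod 8), (2/5141) = -1.
Reciprocity: 99 ≡ 3 and 5141 ≡ 1 (mod 4), so (99/5141) = +(5141/99).
Reduce top mod 99: now compute (92/99).
Pull out 2^2: since 99 ≡ 3 (mod 8), (2/99) = -1, so (2/99)^2 = +1.
Reciprocity: 23 ≡ 3 and 99 ≡ 3 (mod 4), so (23/99) = −(99/23).
Reduce top mod 23: now compute (7/23).
Reciprocity: 7 ≡ 3 and 23 ≡ 3 (mod 4), so (7/23) = −(23/7).
Reduce top mod 7: now compute (2/7).
Pull out 2: since 7 ≡ 7 (mod 8), (2/7) = +1.
Reached (1/7) = 1. Collecting the sign flips along the way, the symbol is -1.

-1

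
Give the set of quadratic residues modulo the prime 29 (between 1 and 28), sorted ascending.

1 4 5 6 7 9 13 16 20 22 23 24 25 28

Square k = 1,…,14 (k and 29−k give the same square):
1²=1, 2²=4, 3²=9, 4²=16, 5²=25, 6²≡7, 7²≡20, 8²≡6, 9²≡23, 10²≡13, 11²≡5, 12²≡28, 13²≡24, 14²≡22 (mod 29).
So the quadratic residues mod 29 are {1, 4, 5, 6, 7, 9, 13, 16, 20, 22, 23, 24, 25, 28}.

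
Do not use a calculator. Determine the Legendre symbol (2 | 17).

Pull out 2: since 17 ≡ 1 (mod 8), (2/17) = +1.
Reached (1/17) = 1. Collecting the sign flips along the way, the symbol is +1.

1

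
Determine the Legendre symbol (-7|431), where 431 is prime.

1

First reduce: -7 ≡ 424 (mod 431).
Pull out 2^3: since 431 ≡ 7 (mod 8), (2/431) = +1, so (2/431)^3 = +1.
Reciprocity: 53 ≡ 1 and 431 ≡ 3 (mod 4), so (53/431) = +(431/53).
Reduce top mod 53: now compute (7/53).
Reciprocity: 7 ≡ 3 and 53 ≡ 1 (mod 4), so (7/53) = +(53/7).
Reduce top mod 7: now compute (4/7).
Pull out 2^2: since 7 ≡ 7 (mod 8), (2/7) = +1, so (2/7)^2 = +1.
Reached (1/7) = 1. Collecting the sign flips along the way, the symbol is +1.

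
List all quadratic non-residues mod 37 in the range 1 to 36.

2, 5, 6, 8, 13, 14, 15, 17, 18, 19, 20, 22, 23, 24, 29, 31, 32, 35

Square k = 1,…,18 (k and 37−k give the same square):
1²=1, 2²=4, 3²=9, 4²=16, 5²=25, 6²=36, 7²≡12, 8²≡27, 9²≡7, 10²≡26, 11²≡10, 12²≡33, 13²≡21, 14²≡11, 15²≡3, 16²≡34, 17²≡30, 18²≡28 (mod 37).
The residues are {1, 3, 4, 7, 9, 10, 11, 12, 16, 21, 25, 26, 27, 28, 30, 33, 34, 36}; the non-residues are the remaining 18 nonzero classes.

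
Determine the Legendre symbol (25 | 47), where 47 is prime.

Euler's criterion: (25/47) ≡ 25^23 (mod 47).
25^2 ≡ 14 (mod 47)
25^4 ≡ 8 (mod 47)
25^8 ≡ 17 (mod 47)
25^16 ≡ 7 (mod 47)
25^23 = 25^(16+4+2+1) ≡ 1 (mod 47).
Result is 1, so (25/47) = 1.

1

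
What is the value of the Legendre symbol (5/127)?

Euler's criterion: (5/127) ≡ 5^63 (mod 127).
5^2 ≡ 25 (mod 127)
5^4 ≡ 117 (mod 127)
5^8 ≡ 100 (mod 127)
5^16 ≡ 94 (mod 127)
5^32 ≡ 73 (mod 127)
5^63 = 5^(32+16+8+4+2+1) ≡ 126 (mod 127).
Result is 126 ≡ −1, so (5/127) = −1.

-1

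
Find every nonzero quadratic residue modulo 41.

1,2,4,5,8,9,10,16,18,20,21,23,25,31,32,33,36,37,39,40

Square k = 1,…,20 (k and 41−k give the same square):
1²=1, 2²=4, 3²=9, 4²=16, 5²=25, 6²=36, 7²≡8, 8²≡23, 9²≡40, 10²≡18, 11²≡39, 12²≡21, 13²≡5, 14²≡32, 15²≡20, 16²≡10, 17²≡2, 18²≡37, 19²≡33, 20²≡31 (mod 41).
So the quadratic residues mod 41 are {1, 2, 4, 5, 8, 9, 10, 16, 18, 20, 21, 23, 25, 31, 32, 33, 36, 37, 39, 40}.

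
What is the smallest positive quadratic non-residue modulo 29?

2

(2/29) = −1, so 2 is the smallest positive non-residue mod 29.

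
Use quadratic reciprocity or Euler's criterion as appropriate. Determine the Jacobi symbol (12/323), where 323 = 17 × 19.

Pull out 2^2: since 323 ≡ 3 (mod 8), (2/323) = -1, so (2/323)^2 = +1.
Reciprocity: 3 ≡ 3 and 323 ≡ 3 (mod 4), so (3/323) = −(323/3).
Reduce top mod 3: now compute (2/3).
Pull out 2: since 3 ≡ 3 (mod 8), (2/3) = -1.
Reached (1/3) = 1. Collecting the sign flips along the way, the symbol is +1.

1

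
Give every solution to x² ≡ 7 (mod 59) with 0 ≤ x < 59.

19, 40

Since 59 ≡ 3 (mod 4), a square root of 7 is 7^((59+1)/4) = 7^15 mod 59.
Repeated squaring: 7^2≡49, 7^4≡41, 7^8≡29 (mod 59).
7^15 = 7^(8+4+2+1) ≡ 19 (mod 59).
Check: 19² = 361 ≡ 7 (mod 59). The two roots are 19 and 40.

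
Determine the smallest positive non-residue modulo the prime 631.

3

(2/631) = +1, so 2 is a residue.
(3/631) = −1, so 3 is the smallest positive non-residue mod 631.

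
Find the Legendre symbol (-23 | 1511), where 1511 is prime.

1

First reduce: -23 ≡ 1488 (mod 1511).
Pull out 2^4: since 1511 ≡ 7 (mod 8), (2/1511) = +1, so (2/1511)^4 = +1.
Reciprocity: 93 ≡ 1 and 1511 ≡ 3 (mod 4), so (93/1511) = +(1511/93).
Reduce top mod 93: now compute (23/93).
Reciprocity: 23 ≡ 3 and 93 ≡ 1 (mod 4), so (23/93) = +(93/23).
Reduce top mod 23: now compute (1/23).
Reached (1/23) = 1. Collecting the sign flips along the way, the symbol is +1.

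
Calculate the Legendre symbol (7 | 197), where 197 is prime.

1

Reciprocity: 7 ≡ 3 and 197 ≡ 1 (mod 4), so (7/197) = +(197/7).
Reduce top mod 7: now compute (1/7).
Reached (1/7) = 1. Collecting the sign flips along the way, the symbol is +1.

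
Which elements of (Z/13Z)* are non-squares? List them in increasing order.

Square k = 1,…,6 (k and 13−k give the same square):
1²=1, 2²=4, 3²=9, 4²≡3, 5²≡12, 6²≡10 (mod 13).
The residues are {1, 3, 4, 9, 10, 12}; the non-residues are the remaining 6 nonzero classes.

2 5 6 7 8 11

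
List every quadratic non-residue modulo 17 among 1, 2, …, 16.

Square k = 1,…,8 (k and 17−k give the same square):
1²=1, 2²=4, 3²=9, 4²=16, 5²≡8, 6²≡2, 7²≡15, 8²≡13 (mod 17).
The residues are {1, 2, 4, 8, 9, 13, 15, 16}; the non-residues are the remaining 8 nonzero classes.

3 5 6 7 10 11 12 14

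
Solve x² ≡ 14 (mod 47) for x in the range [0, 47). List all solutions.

22, 25

Since 47 ≡ 3 (mod 4), a square root of 14 is 14^((47+1)/4) = 14^12 mod 47.
Repeated squaring: 14^2≡8, 14^4≡17, 14^8≡7 (mod 47).
14^12 = 14^(8+4) ≡ 25 (mod 47).
Check: 25² = 625 ≡ 14 (mod 47). The two roots are 22 and 25.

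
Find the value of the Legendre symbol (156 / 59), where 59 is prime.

-1

First reduce: 156 ≡ 38 (mod 59).
Pull out 2: since 59 ≡ 3 (mod 8), (2/59) = -1.
Reciprocity: 19 ≡ 3 and 59 ≡ 3 (mod 4), so (19/59) = −(59/19).
Reduce top mod 19: now compute (2/19).
Pull out 2: since 19 ≡ 3 (mod 8), (2/19) = -1.
Reached (1/19) = 1. Collecting the sign flips along the way, the symbol is -1.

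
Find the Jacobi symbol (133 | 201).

-1

Reciprocity: 133 ≡ 1 and 201 ≡ 1 (mod 4), so (133/201) = +(201/133).
Reduce top mod 133: now compute (68/133).
Pull out 2^2: since 133 ≡ 5 (mod 8), (2/133) = -1, so (2/133)^2 = +1.
Reciprocity: 17 ≡ 1 and 133 ≡ 1 (mod 4), so (17/133) = +(133/17).
Reduce top mod 17: now compute (14/17).
Pull out 2: since 17 ≡ 1 (mod 8), (2/17) = +1.
Reciprocity: 7 ≡ 3 and 17 ≡ 1 (mod 4), so (7/17) = +(17/7).
Reduce top mod 7: now compute (3/7).
Reciprocity: 3 ≡ 3 and 7 ≡ 3 (mod 4), so (3/7) = −(7/3).
Reduce top mod 3: now compute (1/3).
Reached (1/3) = 1. Collecting the sign flips along the way, the symbol is -1.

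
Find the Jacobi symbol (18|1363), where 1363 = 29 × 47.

-1

Pull out 2: since 1363 ≡ 3 (mod 8), (2/1363) = -1.
Reciprocity: 9 ≡ 1 and 1363 ≡ 3 (mod 4), so (9/1363) = +(1363/9).
Reduce top mod 9: now compute (4/9).
Pull out 2^2: since 9 ≡ 1 (mod 8), (2/9) = +1, so (2/9)^2 = +1.
Reached (1/9) = 1. Collecting the sign flips along the way, the symbol is -1.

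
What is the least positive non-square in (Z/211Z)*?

(2/211) = −1, so 2 is the smallest positive non-residue mod 211.

2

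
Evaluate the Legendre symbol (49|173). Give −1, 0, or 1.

Euler's criterion: (49/173) ≡ 49^86 (mod 173).
49^2 ≡ 152 (mod 173)
49^4 ≡ 95 (mod 173)
49^8 ≡ 29 (mod 173)
49^16 ≡ 149 (mod 173)
49^32 ≡ 57 (mod 173)
49^64 ≡ 135 (mod 173)
49^86 = 49^(64+16+4+2) ≡ 1 (mod 173).
Result is 1, so (49/173) = 1.

1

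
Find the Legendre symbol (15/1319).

1

Reciprocity: 15 ≡ 3 and 1319 ≡ 3 (mod 4), so (15/1319) = −(1319/15).
Reduce top mod 15: now compute (14/15).
Pull out 2: since 15 ≡ 7 (mod 8), (2/15) = +1.
Reciprocity: 7 ≡ 3 and 15 ≡ 3 (mod 4), so (7/15) = −(15/7).
Reduce top mod 7: now compute (1/7).
Reached (1/7) = 1. Collecting the sign flips along the way, the symbol is +1.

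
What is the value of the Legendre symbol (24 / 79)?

Euler's criterion: (24/79) ≡ 24^39 (mod 79).
24^2 ≡ 23 (mod 79)
24^4 ≡ 55 (mod 79)
24^8 ≡ 23 (mod 79)
24^16 ≡ 55 (mod 79)
24^32 ≡ 23 (mod 79)
24^39 = 24^(32+4+2+1) ≡ 78 (mod 79).
Result is 78 ≡ −1, so (24/79) = −1.

-1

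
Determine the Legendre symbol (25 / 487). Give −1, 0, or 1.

1

Euler's criterion: (25/487) ≡ 25^243 (mod 487).
25^2 ≡ 138 (mod 487)
25^4 ≡ 51 (mod 487)
25^8 ≡ 166 (mod 487)
25^16 ≡ 284 (mod 487)
25^32 ≡ 301 (mod 487)
25^64 ≡ 19 (mod 487)
25^128 ≡ 361 (mod 487)
25^243 = 25^(128+64+32+16+2+1) ≡ 1 (mod 487).
Result is 1, so (25/487) = 1.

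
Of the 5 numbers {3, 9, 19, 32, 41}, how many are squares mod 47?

(3/47) = +1 → QR.
(9/47) = +1 → QR.
(19/47) = -1 → non-residue.
(32/47) = +1 → QR.
(41/47) = -1 → non-residue.
Total quadratic residues among the 5: 3.

3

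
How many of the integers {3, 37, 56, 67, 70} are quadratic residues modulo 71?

(3/71) = +1 → QR.
(37/71) = +1 → QR.
(56/71) = -1 → non-residue.
(67/71) = -1 → non-residue.
(70/71) = -1 → non-residue.
Total quadratic residues among the 5: 2.

2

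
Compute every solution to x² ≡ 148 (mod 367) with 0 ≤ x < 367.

Since 367 ≡ 3 (mod 4), a square root of 148 is 148^((367+1)/4) = 148^92 mod 367.
Repeated squaring: 148^2≡251, 148^4≡244, 148^8≡82, 148^16≡118, 148^32≡345, 148^64≡117 (mod 367).
148^92 = 148^(64+16+8+4) ≡ 191 (mod 367).
Check: 191² = 36481 ≡ 148 (mod 367). The two roots are 176 and 191.

176, 191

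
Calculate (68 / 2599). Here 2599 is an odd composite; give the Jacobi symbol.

1

Pull out 2^2: since 2599 ≡ 7 (mod 8), (2/2599) = +1, so (2/2599)^2 = +1.
Reciprocity: 17 ≡ 1 and 2599 ≡ 3 (mod 4), so (17/2599) = +(2599/17).
Reduce top mod 17: now compute (15/17).
Reciprocity: 15 ≡ 3 and 17 ≡ 1 (mod 4), so (15/17) = +(17/15).
Reduce top mod 15: now compute (2/15).
Pull out 2: since 15 ≡ 7 (mod 8), (2/15) = +1.
Reached (1/15) = 1. Collecting the sign flips along the way, the symbol is +1.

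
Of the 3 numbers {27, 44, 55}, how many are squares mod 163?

1

(27/163) = -1 → non-residue.
(44/163) = -1 → non-residue.
(55/163) = +1 → QR.
Total quadratic residues among the 3: 1.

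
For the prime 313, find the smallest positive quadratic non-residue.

(2/313) = +1, so 2 is a residue.
(3/313) = +1, so 3 is a residue.
(4/313) = +1, so 4 is a residue.
(5/313) = −1, so 5 is the smallest positive non-residue mod 313.

5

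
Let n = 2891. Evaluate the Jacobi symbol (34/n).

Pull out 2: since 2891 ≡ 3 (mod 8), (2/2891) = -1.
Reciprocity: 17 ≡ 1 and 2891 ≡ 3 (mod 4), so (17/2891) = +(2891/17).
Reduce top mod 17: now compute (1/17).
Reached (1/17) = 1. Collecting the sign flips along the way, the symbol is -1.

-1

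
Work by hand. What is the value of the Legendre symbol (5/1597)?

Reciprocity: 5 ≡ 1 and 1597 ≡ 1 (mod 4), so (5/1597) = +(1597/5).
Reduce top mod 5: now compute (2/5).
Pull out 2: since 5 ≡ 5 (mod 8), (2/5) = -1.
Reached (1/5) = 1. Collecting the sign flips along the way, the symbol is -1.

-1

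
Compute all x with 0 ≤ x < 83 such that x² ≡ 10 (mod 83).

33, 50

Since 83 ≡ 3 (mod 4), a square root of 10 is 10^((83+1)/4) = 10^21 mod 83.
Repeated squaring: 10^2≡17, 10^4≡40, 10^8≡23, 10^16≡31 (mod 83).
10^21 = 10^(16+4+1) ≡ 33 (mod 83).
Check: 33² = 1089 ≡ 10 (mod 83). The two roots are 33 and 50.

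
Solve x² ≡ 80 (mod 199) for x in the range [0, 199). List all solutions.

Since 199 ≡ 3 (mod 4), a square root of 80 is 80^((199+1)/4) = 80^50 mod 199.
Repeated squaring: 80^2≡32, 80^4≡29, 80^8≡45, 80^16≡35, 80^32≡31 (mod 199).
80^50 = 80^(32+16+2) ≡ 94 (mod 199).
Check: 94² = 8836 ≡ 80 (mod 199). The two roots are 94 and 105.

94, 105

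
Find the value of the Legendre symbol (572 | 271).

-1

First reduce: 572 ≡ 30 (mod 271).
Pull out 2: since 271 ≡ 7 (mod 8), (2/271) = +1.
Reciprocity: 15 ≡ 3 and 271 ≡ 3 (mod 4), so (15/271) = −(271/15).
Reduce top mod 15: now compute (1/15).
Reached (1/15) = 1. Collecting the sign flips along the way, the symbol is -1.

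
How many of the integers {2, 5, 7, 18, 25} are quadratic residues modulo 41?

4

(2/41) = +1 → QR.
(5/41) = +1 → QR.
(7/41) = -1 → non-residue.
(18/41) = +1 → QR.
(25/41) = +1 → QR.
Total quadratic residues among the 5: 4.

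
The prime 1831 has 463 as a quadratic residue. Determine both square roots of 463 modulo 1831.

107, 1724

Since 1831 ≡ 3 (mod 4), a square root of 463 is 463^((1831+1)/4) = 463^458 mod 1831.
Repeated squaring: 463^2≡142, 463^4≡23, 463^8≡529, 463^16≡1529, 463^32≡1485, 463^64≡701, 463^128≡693, 463^256≡527 (mod 1831).
463^458 = 463^(256+128+64+8+2) ≡ 1724 (mod 1831).
Check: 1724² = 2972176 ≡ 463 (mod 1831). The two roots are 107 and 1724.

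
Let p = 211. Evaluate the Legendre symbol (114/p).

1

Euler's criterion: (114/211) ≡ 114^105 (mod 211).
114^2 ≡ 125 (mod 211)
114^4 ≡ 11 (mod 211)
114^8 ≡ 121 (mod 211)
114^16 ≡ 82 (mod 211)
114^32 ≡ 183 (mod 211)
114^64 ≡ 151 (mod 211)
114^105 = 114^(64+32+8+1) ≡ 1 (mod 211).
Result is 1, so (114/211) = 1.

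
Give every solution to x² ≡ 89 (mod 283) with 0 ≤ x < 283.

Since 283 ≡ 3 (mod 4), a square root of 89 is 89^((283+1)/4) = 89^71 mod 283.
Repeated squaring: 89^2≡280, 89^4≡9, 89^8≡81, 89^16≡52, 89^32≡157, 89^64≡28 (mod 283).
89^71 = 89^(64+4+2+1) ≡ 70 (mod 283).
Check: 70² = 4900 ≡ 89 (mod 283). The two roots are 70 and 213.

70, 213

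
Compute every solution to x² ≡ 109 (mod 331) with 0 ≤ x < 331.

42, 289

Since 331 ≡ 3 (mod 4), a square root of 109 is 109^((331+1)/4) = 109^83 mod 331.
Repeated squaring: 109^2≡296, 109^4≡232, 109^8≡202, 109^16≡91, 109^32≡6, 109^64≡36 (mod 331).
109^83 = 109^(64+16+2+1) ≡ 289 (mod 331).
Check: 289² = 83521 ≡ 109 (mod 331). The two roots are 42 and 289.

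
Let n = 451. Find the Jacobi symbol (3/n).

Reciprocity: 3 ≡ 3 and 451 ≡ 3 (mod 4), so (3/451) = −(451/3).
Reduce top mod 3: now compute (1/3).
Reached (1/3) = 1. Collecting the sign flips along the way, the symbol is -1.

-1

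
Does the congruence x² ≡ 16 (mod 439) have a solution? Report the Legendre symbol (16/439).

1

Euler's criterion: (16/439) ≡ 16^219 (mod 439).
16^2 ≡ 256 (mod 439)
16^4 ≡ 125 (mod 439)
16^8 ≡ 260 (mod 439)
16^16 ≡ 433 (mod 439)
16^32 ≡ 36 (mod 439)
16^64 ≡ 418 (mod 439)
16^128 ≡ 2 (mod 439)
16^219 = 16^(128+64+16+8+2+1) ≡ 1 (mod 439).
Result is 1, so (16/439) = 1.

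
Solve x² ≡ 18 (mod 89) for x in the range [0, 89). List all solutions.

89 ≡ 1 (mod 4), so we find a root by search.
Trying successive values, 14² = 196 ≡ 18 (mod 89). The other root is 89 − 14 = 75.

14, 75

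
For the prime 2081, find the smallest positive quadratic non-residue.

(2/2081) = +1, so 2 is a residue.
(3/2081) = −1, so 3 is the smallest positive non-residue mod 2081.

3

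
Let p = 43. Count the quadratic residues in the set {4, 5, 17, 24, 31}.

(4/43) = +1 → QR.
(5/43) = -1 → non-residue.
(17/43) = +1 → QR.
(24/43) = +1 → QR.
(31/43) = +1 → QR.
Total quadratic residues among the 5: 4.

4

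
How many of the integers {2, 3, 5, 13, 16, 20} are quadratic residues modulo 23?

4

(2/23) = +1 → QR.
(3/23) = +1 → QR.
(5/23) = -1 → non-residue.
(13/23) = +1 → QR.
(16/23) = +1 → QR.
(20/23) = -1 → non-residue.
Total quadratic residues among the 6: 4.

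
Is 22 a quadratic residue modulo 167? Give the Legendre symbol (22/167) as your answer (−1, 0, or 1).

1

Pull out 2: since 167 ≡ 7 (mod 8), (2/167) = +1.
Reciprocity: 11 ≡ 3 and 167 ≡ 3 (mod 4), so (11/167) = −(167/11).
Reduce top mod 11: now compute (2/11).
Pull out 2: since 11 ≡ 3 (mod 8), (2/11) = -1.
Reached (1/11) = 1. Collecting the sign flips along the way, the symbol is +1.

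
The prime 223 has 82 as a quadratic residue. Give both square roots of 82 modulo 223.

Since 223 ≡ 3 (mod 4), a square root of 82 is 82^((223+1)/4) = 82^56 mod 223.
Repeated squaring: 82^2≡34, 82^4≡41, 82^8≡120, 82^16≡128, 82^32≡105 (mod 223).
82^56 = 82^(32+16+8) ≡ 64 (mod 223).
Check: 64² = 4096 ≡ 82 (mod 223). The two roots are 64 and 159.

64, 159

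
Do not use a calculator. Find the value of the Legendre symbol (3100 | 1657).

First reduce: 3100 ≡ 1443 (mod 1657).
Reciprocity: 1443 ≡ 3 and 1657 ≡ 1 (mod 4), so (1443/1657) = +(1657/1443).
Reduce top mod 1443: now compute (214/1443).
Pull out 2: since 1443 ≡ 3 (mod 8), (2/1443) = -1.
Reciprocity: 107 ≡ 3 and 1443 ≡ 3 (mod 4), so (107/1443) = −(1443/107).
Reduce top mod 107: now compute (52/107).
Pull out 2^2: since 107 ≡ 3 (mod 8), (2/107) = -1, so (2/107)^2 = +1.
Reciprocity: 13 ≡ 1 and 107 ≡ 3 (mod 4), so (13/107) = +(107/13).
Reduce top mod 13: now compute (3/13).
Reciprocity: 3 ≡ 3 and 13 ≡ 1 (mod 4), so (3/13) = +(13/3).
Reduce top mod 3: now compute (1/3).
Reached (1/3) = 1. Collecting the sign flips along the way, the symbol is +1.

1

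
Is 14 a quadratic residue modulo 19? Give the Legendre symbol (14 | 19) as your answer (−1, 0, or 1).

Euler's criterion: (14/19) ≡ 14^9 (mod 19).
14^2 ≡ 6 (mod 19)
14^4 ≡ 17 (mod 19)
14^8 ≡ 4 (mod 19)
14^9 = 14^(8+1) ≡ 18 (mod 19).
Result is 18 ≡ −1, so (14/19) = −1.

-1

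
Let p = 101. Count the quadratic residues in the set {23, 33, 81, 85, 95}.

5

(23/101) = +1 → QR.
(33/101) = +1 → QR.
(81/101) = +1 → QR.
(85/101) = +1 → QR.
(95/101) = +1 → QR.
Total quadratic residues among the 5: 5.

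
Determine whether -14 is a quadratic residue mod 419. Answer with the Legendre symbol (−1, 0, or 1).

First reduce: -14 ≡ 405 (mod 419).
Reciprocity: 405 ≡ 1 and 419 ≡ 3 (mod 4), so (405/419) = +(419/405).
Reduce top mod 405: now compute (14/405).
Pull out 2: since 405 ≡ 5 (mod 8), (2/405) = -1.
Reciprocity: 7 ≡ 3 and 405 ≡ 1 (mod 4), so (7/405) = +(405/7).
Reduce top mod 7: now compute (6/7).
Pull out 2: since 7 ≡ 7 (mod 8), (2/7) = +1.
Reciprocity: 3 ≡ 3 and 7 ≡ 3 (mod 4), so (3/7) = −(7/3).
Reduce top mod 3: now compute (1/3).
Reached (1/3) = 1. Collecting the sign flips along the way, the symbol is +1.

1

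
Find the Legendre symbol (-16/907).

Euler's criterion: (-16/907) ≡ 891^453 (mod 907).
891^2 ≡ 256 (mod 907)
891^4 ≡ 232 (mod 907)
891^8 ≡ 311 (mod 907)
891^16 ≡ 579 (mod 907)
891^32 ≡ 558 (mod 907)
891^64 ≡ 263 (mod 907)
891^128 ≡ 237 (mod 907)
891^256 ≡ 842 (mod 907)
891^453 = 891^(256+128+64+4+1) ≡ 906 (mod 907).
Result is 906 ≡ −1, so (-16/907) = −1.

-1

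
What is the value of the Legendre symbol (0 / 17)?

0

Top reduces to 0: gcd > 1, so the symbol is 0.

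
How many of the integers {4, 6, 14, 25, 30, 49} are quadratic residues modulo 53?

(4/53) = +1 → QR.
(6/53) = +1 → QR.
(14/53) = -1 → non-residue.
(25/53) = +1 → QR.
(30/53) = -1 → non-residue.
(49/53) = +1 → QR.
Total quadratic residues among the 6: 4.

4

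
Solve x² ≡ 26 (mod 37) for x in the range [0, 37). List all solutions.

10, 27

37 ≡ 1 (mod 4), so we find a root by search.
Trying successive values, 10² = 100 ≡ 26 (mod 37). The other root is 37 − 10 = 27.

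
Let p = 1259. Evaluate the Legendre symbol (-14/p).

1

First reduce: -14 ≡ 1245 (mod 1259).
Reciprocity: 1245 ≡ 1 and 1259 ≡ 3 (mod 4), so (1245/1259) = +(1259/1245).
Reduce top mod 1245: now compute (14/1245).
Pull out 2: since 1245 ≡ 5 (mod 8), (2/1245) = -1.
Reciprocity: 7 ≡ 3 and 1245 ≡ 1 (mod 4), so (7/1245) = +(1245/7).
Reduce top mod 7: now compute (6/7).
Pull out 2: since 7 ≡ 7 (mod 8), (2/7) = +1.
Reciprocity: 3 ≡ 3 and 7 ≡ 3 (mod 4), so (3/7) = −(7/3).
Reduce top mod 3: now compute (1/3).
Reached (1/3) = 1. Collecting the sign flips along the way, the symbol is +1.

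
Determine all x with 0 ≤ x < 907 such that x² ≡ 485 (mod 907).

Since 907 ≡ 3 (mod 4), a square root of 485 is 485^((907+1)/4) = 485^227 mod 907.
Repeated squaring: 485^2≡312, 485^4≡295, 485^8≡860, 485^16≡395, 485^32≡21, 485^64≡441, 485^128≡383 (mod 907).
485^227 = 485^(128+64+32+2+1) ≡ 529 (mod 907).
Check: 529² = 279841 ≡ 485 (mod 907). The two roots are 378 and 529.

378, 529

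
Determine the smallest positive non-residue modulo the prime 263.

5

(2/263) = +1, so 2 is a residue.
(3/263) = +1, so 3 is a residue.
(4/263) = +1, so 4 is a residue.
(5/263) = −1, so 5 is the smallest positive non-residue mod 263.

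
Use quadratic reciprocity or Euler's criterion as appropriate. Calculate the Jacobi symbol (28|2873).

Pull out 2^2: since 2873 ≡ 1 (mod 8), (2/2873) = +1, so (2/2873)^2 = +1.
Reciprocity: 7 ≡ 3 and 2873 ≡ 1 (mod 4), so (7/2873) = +(2873/7).
Reduce top mod 7: now compute (3/7).
Reciprocity: 3 ≡ 3 and 7 ≡ 3 (mod 4), so (3/7) = −(7/3).
Reduce top mod 3: now compute (1/3).
Reached (1/3) = 1. Collecting the sign flips along the way, the symbol is -1.

-1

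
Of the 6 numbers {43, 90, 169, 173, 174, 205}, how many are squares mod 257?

3

(43/257) = -1 → non-residue.
(90/257) = -1 → non-residue.
(169/257) = +1 → QR.
(173/257) = +1 → QR.
(174/257) = -1 → non-residue.
(205/257) = +1 → QR.
Total quadratic residues among the 6: 3.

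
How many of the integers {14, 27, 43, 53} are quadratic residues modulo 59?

2

(14/59) = -1 → non-residue.
(27/59) = +1 → QR.
(43/59) = -1 → non-residue.
(53/59) = +1 → QR.
Total quadratic residues among the 4: 2.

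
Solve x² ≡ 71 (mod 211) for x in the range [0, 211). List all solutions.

55, 156

Since 211 ≡ 3 (mod 4), a square root of 71 is 71^((211+1)/4) = 71^53 mod 211.
Repeated squaring: 71^2≡188, 71^4≡107, 71^8≡55, 71^16≡71, 71^32≡188 (mod 211).
71^53 = 71^(32+16+4+1) ≡ 55 (mod 211).
Check: 55² = 3025 ≡ 71 (mod 211). The two roots are 55 and 156.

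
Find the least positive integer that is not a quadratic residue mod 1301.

(2/1301) = −1, so 2 is the smallest positive non-residue mod 1301.

2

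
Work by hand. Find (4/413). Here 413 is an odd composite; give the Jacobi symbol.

Pull out 2^2: since 413 ≡ 5 (mod 8), (2/413) = -1, so (2/413)^2 = +1.
Reached (1/413) = 1. Collecting the sign flips along the way, the symbol is +1.

1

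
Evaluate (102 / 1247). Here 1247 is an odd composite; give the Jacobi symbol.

-1

Pull out 2: since 1247 ≡ 7 (mod 8), (2/1247) = +1.
Reciprocity: 51 ≡ 3 and 1247 ≡ 3 (mod 4), so (51/1247) = −(1247/51).
Reduce top mod 51: now compute (23/51).
Reciprocity: 23 ≡ 3 and 51 ≡ 3 (mod 4), so (23/51) = −(51/23).
Reduce top mod 23: now compute (5/23).
Reciprocity: 5 ≡ 1 and 23 ≡ 3 (mod 4), so (5/23) = +(23/5).
Reduce top mod 5: now compute (3/5).
Reciprocity: 3 ≡ 3 and 5 ≡ 1 (mod 4), so (3/5) = +(5/3).
Reduce top mod 3: now compute (2/3).
Pull out 2: since 3 ≡ 3 (mod 8), (2/3) = -1.
Reached (1/3) = 1. Collecting the sign flips along the way, the symbol is -1.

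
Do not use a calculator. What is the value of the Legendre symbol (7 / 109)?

Reciprocity: 7 ≡ 3 and 109 ≡ 1 (mod 4), so (7/109) = +(109/7).
Reduce top mod 7: now compute (4/7).
Pull out 2^2: since 7 ≡ 7 (mod 8), (2/7) = +1, so (2/7)^2 = +1.
Reached (1/7) = 1. Collecting the sign flips along the way, the symbol is +1.

1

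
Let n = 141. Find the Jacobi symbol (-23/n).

1

First reduce: -23 ≡ 118 (mod 141).
Pull out 2: since 141 ≡ 5 (mod 8), (2/141) = -1.
Reciprocity: 59 ≡ 3 and 141 ≡ 1 (mod 4), so (59/141) = +(141/59).
Reduce top mod 59: now compute (23/59).
Reciprocity: 23 ≡ 3 and 59 ≡ 3 (mod 4), so (23/59) = −(59/23).
Reduce top mod 23: now compute (13/23).
Reciprocity: 13 ≡ 1 and 23 ≡ 3 (mod 4), so (13/23) = +(23/13).
Reduce top mod 13: now compute (10/13).
Pull out 2: since 13 ≡ 5 (mod 8), (2/13) = -1.
Reciprocity: 5 ≡ 1 and 13 ≡ 1 (mod 4), so (5/13) = +(13/5).
Reduce top mod 5: now compute (3/5).
Reciprocity: 3 ≡ 3 and 5 ≡ 1 (mod 4), so (3/5) = +(5/3).
Reduce top mod 3: now compute (2/3).
Pull out 2: since 3 ≡ 3 (mod 8), (2/3) = -1.
Reached (1/3) = 1. Collecting the sign flips along the way, the symbol is +1.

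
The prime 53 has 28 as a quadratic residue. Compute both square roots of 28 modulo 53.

53 ≡ 1 (mod 4), so we find a root by search.
Trying successive values, 9² = 81 ≡ 28 (mod 53). The other root is 53 − 9 = 44.

9, 44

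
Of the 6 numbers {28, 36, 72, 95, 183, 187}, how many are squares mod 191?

2

(28/191) = -1 → non-residue.
(36/191) = +1 → QR.
(72/191) = +1 → QR.
(95/191) = -1 → non-residue.
(183/191) = -1 → non-residue.
(187/191) = -1 → non-residue.
Total quadratic residues among the 6: 2.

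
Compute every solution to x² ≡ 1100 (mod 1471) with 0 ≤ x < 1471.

336, 1135

Since 1471 ≡ 3 (mod 4), a square root of 1100 is 1100^((1471+1)/4) = 1100^368 mod 1471.
Repeated squaring: 1100^2≡838, 1100^4≡577, 1100^8≡483, 1100^16≡871, 1100^32≡1076, 1100^64≡99, 1100^128≡975, 1100^256≡359 (mod 1471).
1100^368 = 1100^(256+64+32+16) ≡ 336 (mod 1471).
Check: 336² = 112896 ≡ 1100 (mod 1471). The two roots are 336 and 1135.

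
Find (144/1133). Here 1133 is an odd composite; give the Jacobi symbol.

1

Pull out 2^4: since 1133 ≡ 5 (mod 8), (2/1133) = -1, so (2/1133)^4 = +1.
Reciprocity: 9 ≡ 1 and 1133 ≡ 1 (mod 4), so (9/1133) = +(1133/9).
Reduce top mod 9: now compute (8/9).
Pull out 2^3: since 9 ≡ 1 (mod 8), (2/9) = +1, so (2/9)^3 = +1.
Reached (1/9) = 1. Collecting the sign flips along the way, the symbol is +1.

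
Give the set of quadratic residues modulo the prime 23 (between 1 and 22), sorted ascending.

Square k = 1,…,11 (k and 23−k give the same square):
1²=1, 2²=4, 3²=9, 4²=16, 5²≡2, 6²≡13, 7²≡3, 8²≡18, 9²≡12, 10²≡8, 11²≡6 (mod 23).
So the quadratic residues mod 23 are {1, 2, 3, 4, 6, 8, 9, 12, 13, 16, 18}.

1,2,3,4,6,8,9,12,13,16,18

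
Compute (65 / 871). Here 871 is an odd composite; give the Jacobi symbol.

0

Reciprocity: 65 ≡ 1 and 871 ≡ 3 (mod 4), so (65/871) = +(871/65).
Reduce top mod 65: now compute (26/65).
Pull out 2: since 65 ≡ 1 (mod 8), (2/65) = +1.
Reciprocity: 13 ≡ 1 and 65 ≡ 1 (mod 4), so (13/65) = +(65/13).
Reduce top mod 13: now compute (0/13).
Top reduces to 0: gcd > 1, so the symbol is 0.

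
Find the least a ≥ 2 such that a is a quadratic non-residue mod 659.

(2/659) = −1, so 2 is the smallest positive non-residue mod 659.

2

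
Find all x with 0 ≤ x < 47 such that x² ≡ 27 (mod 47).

Since 47 ≡ 3 (mod 4), a square root of 27 is 27^((47+1)/4) = 27^12 mod 47.
Repeated squaring: 27^2≡24, 27^4≡12, 27^8≡3 (mod 47).
27^12 = 27^(8+4) ≡ 36 (mod 47).
Check: 36² = 1296 ≡ 27 (mod 47). The two roots are 11 and 36.

11, 36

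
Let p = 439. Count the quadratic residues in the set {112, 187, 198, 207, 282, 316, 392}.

(112/439) = +1 → QR.
(187/439) = -1 → non-residue.
(198/439) = +1 → QR.
(207/439) = -1 → non-residue.
(282/439) = +1 → QR.
(316/439) = -1 → non-residue.
(392/439) = +1 → QR.
Total quadratic residues among the 7: 4.

4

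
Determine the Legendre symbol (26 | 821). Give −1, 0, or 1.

1

Pull out 2: since 821 ≡ 5 (mod 8), (2/821) = -1.
Reciprocity: 13 ≡ 1 and 821 ≡ 1 (mod 4), so (13/821) = +(821/13).
Reduce top mod 13: now compute (2/13).
Pull out 2: since 13 ≡ 5 (mod 8), (2/13) = -1.
Reached (1/13) = 1. Collecting the sign flips along the way, the symbol is +1.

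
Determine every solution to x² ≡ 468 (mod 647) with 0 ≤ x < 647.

Since 647 ≡ 3 (mod 4), a square root of 468 is 468^((647+1)/4) = 468^162 mod 647.
Repeated squaring: 468^2≡338, 468^4≡372, 468^8≡573, 468^16≡300, 468^32≡67, 468^64≡607, 468^128≡306 (mod 647).
468^162 = 468^(128+32+2) ≡ 306 (mod 647).
Check: 306² = 93636 ≡ 468 (mod 647). The two roots are 306 and 341.

306, 341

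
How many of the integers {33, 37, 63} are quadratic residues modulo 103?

(33/103) = +1 → QR.
(37/103) = -1 → non-residue.
(63/103) = +1 → QR.
Total quadratic residues among the 3: 2.

2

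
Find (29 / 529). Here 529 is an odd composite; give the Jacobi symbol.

1

Reciprocity: 29 ≡ 1 and 529 ≡ 1 (mod 4), so (29/529) = +(529/29).
Reduce top mod 29: now compute (7/29).
Reciprocity: 7 ≡ 3 and 29 ≡ 1 (mod 4), so (7/29) = +(29/7).
Reduce top mod 7: now compute (1/7).
Reached (1/7) = 1. Collecting the sign flips along the way, the symbol is +1.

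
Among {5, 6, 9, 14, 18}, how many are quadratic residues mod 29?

3

(5/29) = +1 → QR.
(6/29) = +1 → QR.
(9/29) = +1 → QR.
(14/29) = -1 → non-residue.
(18/29) = -1 → non-residue.
Total quadratic residues among the 5: 3.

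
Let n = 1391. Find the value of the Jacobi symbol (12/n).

1

Pull out 2^2: since 1391 ≡ 7 (mod 8), (2/1391) = +1, so (2/1391)^2 = +1.
Reciprocity: 3 ≡ 3 and 1391 ≡ 3 (mod 4), so (3/1391) = −(1391/3).
Reduce top mod 3: now compute (2/3).
Pull out 2: since 3 ≡ 3 (mod 8), (2/3) = -1.
Reached (1/3) = 1. Collecting the sign flips along the way, the symbol is +1.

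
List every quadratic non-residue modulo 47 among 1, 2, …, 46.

5,10,11,13,15,19,20,22,23,26,29,30,31,33,35,38,39,40,41,43,44,45,46

Square k = 1,…,23 (k and 47−k give the same square):
1²=1, 2²=4, 3²=9, 4²=16, 5²=25, 6²=36, 7²≡2, 8²≡17, 9²≡34, 10²≡6, 11²≡27, 12²≡3, 13²≡28, 14²≡8, 15²≡37, 16²≡21, 17²≡7, 18²≡42, 19²≡32, 20²≡24, 21²≡18, 22²≡14, 23²≡12 (mod 47).
The residues are {1, 2, 3, 4, 6, 7, 8, 9, 12, 14, 16, 17, 18, 21, 24, 25, 27, 28, 32, 34, 36, 37, 42}; the non-residues are the remaining 23 nonzero classes.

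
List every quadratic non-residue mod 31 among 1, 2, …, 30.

Square k = 1,…,15 (k and 31−k give the same square):
1²=1, 2²=4, 3²=9, 4²=16, 5²=25, 6²≡5, 7²≡18, 8²≡2, 9²≡19, 10²≡7, 11²≡28, 12²≡20, 13²≡14, 14²≡10, 15²≡8 (mod 31).
The residues are {1, 2, 4, 5, 7, 8, 9, 10, 14, 16, 18, 19, 20, 25, 28}; the non-residues are the remaining 15 nonzero classes.

3, 6, 11, 12, 13, 15, 17, 21, 22, 23, 24, 26, 27, 29, 30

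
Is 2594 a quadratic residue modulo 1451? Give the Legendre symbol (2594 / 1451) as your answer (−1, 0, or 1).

1

First reduce: 2594 ≡ 1143 (mod 1451).
Reciprocity: 1143 ≡ 3 and 1451 ≡ 3 (mod 4), so (1143/1451) = −(1451/1143).
Reduce top mod 1143: now compute (308/1143).
Pull out 2^2: since 1143 ≡ 7 (mod 8), (2/1143) = +1, so (2/1143)^2 = +1.
Reciprocity: 77 ≡ 1 and 1143 ≡ 3 (mod 4), so (77/1143) = +(1143/77).
Reduce top mod 77: now compute (65/77).
Reciprocity: 65 ≡ 1 and 77 ≡ 1 (mod 4), so (65/77) = +(77/65).
Reduce top mod 65: now compute (12/65).
Pull out 2^2: since 65 ≡ 1 (mod 8), (2/65) = +1, so (2/65)^2 = +1.
Reciprocity: 3 ≡ 3 and 65 ≡ 1 (mod 4), so (3/65) = +(65/3).
Reduce top mod 3: now compute (2/3).
Pull out 2: since 3 ≡ 3 (mod 8), (2/3) = -1.
Reached (1/3) = 1. Collecting the sign flips along the way, the symbol is +1.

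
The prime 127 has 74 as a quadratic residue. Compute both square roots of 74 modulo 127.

57, 70

Since 127 ≡ 3 (mod 4), a square root of 74 is 74^((127+1)/4) = 74^32 mod 127.
Repeated squaring: 74^2≡15, 74^4≡98, 74^8≡79, 74^16≡18, 74^32≡70 (mod 127).
74^32 = 74^(32) ≡ 70 (mod 127).
Check: 70² = 4900 ≡ 74 (mod 127). The two roots are 57 and 70.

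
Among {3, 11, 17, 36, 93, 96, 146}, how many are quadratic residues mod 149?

(3/149) = -1 → non-residue.
(11/149) = -1 → non-residue.
(17/149) = +1 → QR.
(36/149) = +1 → QR.
(93/149) = -1 → non-residue.
(96/149) = +1 → QR.
(146/149) = -1 → non-residue.
Total quadratic residues among the 7: 3.

3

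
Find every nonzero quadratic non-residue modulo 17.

Square k = 1,…,8 (k and 17−k give the same square):
1²=1, 2²=4, 3²=9, 4²=16, 5²≡8, 6²≡2, 7²≡15, 8²≡13 (mod 17).
The residues are {1, 2, 4, 8, 9, 13, 15, 16}; the non-residues are the remaining 8 nonzero classes.

3, 5, 6, 7, 10, 11, 12, 14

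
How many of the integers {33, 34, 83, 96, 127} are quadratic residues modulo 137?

1

(33/137) = -1 → non-residue.
(34/137) = +1 → QR.
(83/137) = -1 → non-residue.
(96/137) = -1 → non-residue.
(127/137) = -1 → non-residue.
Total quadratic residues among the 5: 1.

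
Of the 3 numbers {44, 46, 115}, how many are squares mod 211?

2

(44/211) = +1 → QR.
(46/211) = +1 → QR.
(115/211) = -1 → non-residue.
Total quadratic residues among the 3: 2.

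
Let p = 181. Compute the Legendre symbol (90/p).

Pull out 2: since 181 ≡ 5 (mod 8), (2/181) = -1.
Reciprocity: 45 ≡ 1 and 181 ≡ 1 (mod 4), so (45/181) = +(181/45).
Reduce top mod 45: now compute (1/45).
Reached (1/45) = 1. Collecting the sign flips along the way, the symbol is -1.

-1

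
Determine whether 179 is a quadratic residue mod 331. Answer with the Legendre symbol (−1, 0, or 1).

Reciprocity: 179 ≡ 3 and 331 ≡ 3 (mod 4), so (179/331) = −(331/179).
Reduce top mod 179: now compute (152/179).
Pull out 2^3: since 179 ≡ 3 (mod 8), (2/179) = -1, so (2/179)^3 = -1.
Reciprocity: 19 ≡ 3 and 179 ≡ 3 (mod 4), so (19/179) = −(179/19).
Reduce top mod 19: now compute (8/19).
Pull out 2^3: since 19 ≡ 3 (mod 8), (2/19) = -1, so (2/19)^3 = -1.
Reached (1/19) = 1. Collecting the sign flips along the way, the symbol is +1.

1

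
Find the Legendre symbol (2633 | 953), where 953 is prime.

1

First reduce: 2633 ≡ 727 (mod 953).
Reciprocity: 727 ≡ 3 and 953 ≡ 1 (mod 4), so (727/953) = +(953/727).
Reduce top mod 727: now compute (226/727).
Pull out 2: since 727 ≡ 7 (mod 8), (2/727) = +1.
Reciprocity: 113 ≡ 1 and 727 ≡ 3 (mod 4), so (113/727) = +(727/113).
Reduce top mod 113: now compute (49/113).
Reciprocity: 49 ≡ 1 and 113 ≡ 1 (mod 4), so (49/113) = +(113/49).
Reduce top mod 49: now compute (15/49).
Reciprocity: 15 ≡ 3 and 49 ≡ 1 (mod 4), so (15/49) = +(49/15).
Reduce top mod 15: now compute (4/15).
Pull out 2^2: since 15 ≡ 7 (mod 8), (2/15) = +1, so (2/15)^2 = +1.
Reached (1/15) = 1. Collecting the sign flips along the way, the symbol is +1.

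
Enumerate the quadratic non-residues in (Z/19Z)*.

2 3 8 10 12 13 14 15 18

Square k = 1,…,9 (k and 19−k give the same square):
1²=1, 2²=4, 3²=9, 4²=16, 5²≡6, 6²≡17, 7²≡11, 8²≡7, 9²≡5 (mod 19).
The residues are {1, 4, 5, 6, 7, 9, 11, 16, 17}; the non-residues are the remaining 9 nonzero classes.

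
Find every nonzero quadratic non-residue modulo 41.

Square k = 1,…,20 (k and 41−k give the same square):
1²=1, 2²=4, 3²=9, 4²=16, 5²=25, 6²=36, 7²≡8, 8²≡23, 9²≡40, 10²≡18, 11²≡39, 12²≡21, 13²≡5, 14²≡32, 15²≡20, 16²≡10, 17²≡2, 18²≡37, 19²≡33, 20²≡31 (mod 41).
The residues are {1, 2, 4, 5, 8, 9, 10, 16, 18, 20, 21, 23, 25, 31, 32, 33, 36, 37, 39, 40}; the non-residues are the remaining 20 nonzero classes.

3, 6, 7, 11, 12, 13, 14, 15, 17, 19, 22, 24, 26, 27, 28, 29, 30, 34, 35, 38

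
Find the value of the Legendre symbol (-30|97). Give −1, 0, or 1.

-1

First reduce: -30 ≡ 67 (mod 97).
Reciprocity: 67 ≡ 3 and 97 ≡ 1 (mod 4), so (67/97) = +(97/67).
Reduce top mod 67: now compute (30/67).
Pull out 2: since 67 ≡ 3 (mod 8), (2/67) = -1.
Reciprocity: 15 ≡ 3 and 67 ≡ 3 (mod 4), so (15/67) = −(67/15).
Reduce top mod 15: now compute (7/15).
Reciprocity: 7 ≡ 3 and 15 ≡ 3 (mod 4), so (7/15) = −(15/7).
Reduce top mod 7: now compute (1/7).
Reached (1/7) = 1. Collecting the sign flips along the way, the symbol is -1.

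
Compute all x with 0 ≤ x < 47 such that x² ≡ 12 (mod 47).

23, 24

Since 47 ≡ 3 (mod 4), a square root of 12 is 12^((47+1)/4) = 12^12 mod 47.
Repeated squaring: 12^2≡3, 12^4≡9, 12^8≡34 (mod 47).
12^12 = 12^(8+4) ≡ 24 (mod 47).
Check: 24² = 576 ≡ 12 (mod 47). The two roots are 23 and 24.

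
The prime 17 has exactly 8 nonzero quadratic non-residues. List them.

3 5 6 7 10 11 12 14

Square k = 1,…,8 (k and 17−k give the same square):
1²=1, 2²=4, 3²=9, 4²=16, 5²≡8, 6²≡2, 7²≡15, 8²≡13 (mod 17).
The residues are {1, 2, 4, 8, 9, 13, 15, 16}; the non-residues are the remaining 8 nonzero classes.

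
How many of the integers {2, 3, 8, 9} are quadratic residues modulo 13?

2

(2/13) = -1 → non-residue.
(3/13) = +1 → QR.
(8/13) = -1 → non-residue.
(9/13) = +1 → QR.
Total quadratic residues among the 4: 2.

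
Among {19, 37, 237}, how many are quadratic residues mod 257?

(19/257) = -1 → non-residue.
(37/257) = -1 → non-residue.
(237/257) = -1 → non-residue.
Total quadratic residues among the 3: 0.

0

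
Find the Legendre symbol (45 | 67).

Euler's criterion: (45/67) ≡ 45^33 (mod 67).
45^2 ≡ 15 (mod 67)
45^4 ≡ 24 (mod 67)
45^8 ≡ 40 (mod 67)
45^16 ≡ 59 (mod 67)
45^32 ≡ 64 (mod 67)
45^33 = 45^(32+1) ≡ 66 (mod 67).
Result is 66 ≡ −1, so (45/67) = −1.

-1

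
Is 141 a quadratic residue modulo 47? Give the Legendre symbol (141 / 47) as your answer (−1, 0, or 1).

0

First reduce: 141 ≡ 0 (mod 47).
Top reduces to 0: gcd > 1, so the symbol is 0.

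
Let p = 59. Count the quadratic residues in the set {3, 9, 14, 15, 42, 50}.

3

(3/59) = +1 → QR.
(9/59) = +1 → QR.
(14/59) = -1 → non-residue.
(15/59) = +1 → QR.
(42/59) = -1 → non-residue.
(50/59) = -1 → non-residue.
Total quadratic residues among the 6: 3.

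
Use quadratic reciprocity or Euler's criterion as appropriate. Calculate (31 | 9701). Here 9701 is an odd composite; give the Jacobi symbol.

Reciprocity: 31 ≡ 3 and 9701 ≡ 1 (mod 4), so (31/9701) = +(9701/31).
Reduce top mod 31: now compute (29/31).
Reciprocity: 29 ≡ 1 and 31 ≡ 3 (mod 4), so (29/31) = +(31/29).
Reduce top mod 29: now compute (2/29).
Pull out 2: since 29 ≡ 5 (mod 8), (2/29) = -1.
Reached (1/29) = 1. Collecting the sign flips along the way, the symbol is -1.

-1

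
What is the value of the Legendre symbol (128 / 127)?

Euler's criterion: (128/127) ≡ 1^63 (mod 127).
1^2 ≡ 1 (mod 127)
1^4 ≡ 1 (mod 127)
1^8 ≡ 1 (mod 127)
1^16 ≡ 1 (mod 127)
1^32 ≡ 1 (mod 127)
1^63 = 1^(32+16+8+4+2+1) ≡ 1 (mod 127).
Result is 1, so (128/127) = 1.

1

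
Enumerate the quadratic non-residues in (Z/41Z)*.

Square k = 1,…,20 (k and 41−k give the same square):
1²=1, 2²=4, 3²=9, 4²=16, 5²=25, 6²=36, 7²≡8, 8²≡23, 9²≡40, 10²≡18, 11²≡39, 12²≡21, 13²≡5, 14²≡32, 15²≡20, 16²≡10, 17²≡2, 18²≡37, 19²≡33, 20²≡31 (mod 41).
The residues are {1, 2, 4, 5, 8, 9, 10, 16, 18, 20, 21, 23, 25, 31, 32, 33, 36, 37, 39, 40}; the non-residues are the remaining 20 nonzero classes.

3,6,7,11,12,13,14,15,17,19,22,24,26,27,28,29,30,34,35,38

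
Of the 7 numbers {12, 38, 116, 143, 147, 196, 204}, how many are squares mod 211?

3

(12/211) = -1 → non-residue.
(38/211) = -1 → non-residue.
(116/211) = -1 → non-residue.
(143/211) = +1 → QR.
(147/211) = -1 → non-residue.
(196/211) = +1 → QR.
(204/211) = +1 → QR.
Total quadratic residues among the 7: 3.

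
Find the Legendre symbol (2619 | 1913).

First reduce: 2619 ≡ 706 (mod 1913).
Pull out 2: since 1913 ≡ 1 (mod 8), (2/1913) = +1.
Reciprocity: 353 ≡ 1 and 1913 ≡ 1 (mod 4), so (353/1913) = +(1913/353).
Reduce top mod 353: now compute (148/353).
Pull out 2^2: since 353 ≡ 1 (mod 8), (2/353) = +1, so (2/353)^2 = +1.
Reciprocity: 37 ≡ 1 and 353 ≡ 1 (mod 4), so (37/353) = +(353/37).
Reduce top mod 37: now compute (20/37).
Pull out 2^2: since 37 ≡ 5 (mod 8), (2/37) = -1, so (2/37)^2 = +1.
Reciprocity: 5 ≡ 1 and 37 ≡ 1 (mod 4), so (5/37) = +(37/5).
Reduce top mod 5: now compute (2/5).
Pull out 2: since 5 ≡ 5 (mod 8), (2/5) = -1.
Reached (1/5) = 1. Collecting the sign flips along the way, the symbol is -1.

-1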